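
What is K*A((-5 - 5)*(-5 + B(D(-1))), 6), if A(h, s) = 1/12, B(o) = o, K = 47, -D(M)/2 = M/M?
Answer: 47/12 ≈ 3.9167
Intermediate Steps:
D(M) = -2 (D(M) = -2*M/M = -2*1 = -2)
A(h, s) = 1/12
K*A((-5 - 5)*(-5 + B(D(-1))), 6) = 47*(1/12) = 47/12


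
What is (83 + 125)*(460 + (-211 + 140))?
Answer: 80912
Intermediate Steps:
(83 + 125)*(460 + (-211 + 140)) = 208*(460 - 71) = 208*389 = 80912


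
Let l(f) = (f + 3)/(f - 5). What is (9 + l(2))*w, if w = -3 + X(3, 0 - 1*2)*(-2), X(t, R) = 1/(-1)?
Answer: -22/3 ≈ -7.3333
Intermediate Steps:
X(t, R) = -1
l(f) = (3 + f)/(-5 + f)
w = -1 (w = -3 - 1*(-2) = -3 + 2 = -1)
(9 + l(2))*w = (9 + (3 + 2)/(-5 + 2))*(-1) = (9 + 5/(-3))*(-1) = (9 - ⅓*5)*(-1) = (9 - 5/3)*(-1) = (22/3)*(-1) = -22/3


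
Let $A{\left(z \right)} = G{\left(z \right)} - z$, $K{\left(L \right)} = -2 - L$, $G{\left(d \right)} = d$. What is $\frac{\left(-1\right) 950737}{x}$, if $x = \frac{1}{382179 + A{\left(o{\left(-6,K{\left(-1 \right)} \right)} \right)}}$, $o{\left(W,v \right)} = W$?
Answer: $-363351715923$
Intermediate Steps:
$A{\left(z \right)} = 0$ ($A{\left(z \right)} = z - z = 0$)
$x = \frac{1}{382179}$ ($x = \frac{1}{382179 + 0} = \frac{1}{382179} \approx 2.6166 \cdot 10^{-6}$)
$\frac{\left(-1\right) 950737}{x} = \left(-1\right) 950737 \frac{1}{\frac{1}{382179}} = \left(-950737\right) 382179 = -363351715923$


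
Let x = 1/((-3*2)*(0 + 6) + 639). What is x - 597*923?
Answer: -332271692/603 ≈ -5.5103e+5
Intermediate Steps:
x = 1/603 (x = 1/(-6*6 + 639) = 1/(-36 + 639) = 1/603 ≈ 0.0016584)
x - 597*923 = 1/603 - 597*923 = 1/603 - 551031 = -332271692/603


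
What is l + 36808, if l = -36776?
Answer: 32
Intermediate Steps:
l + 36808 = -36776 + 36808 = 32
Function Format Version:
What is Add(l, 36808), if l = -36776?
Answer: 32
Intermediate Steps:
Add(l, 36808) = Add(-36776, 36808) = 32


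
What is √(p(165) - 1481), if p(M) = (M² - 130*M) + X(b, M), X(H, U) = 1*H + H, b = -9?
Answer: 2*√1069 ≈ 65.391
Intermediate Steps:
X(H, U) = 2*H (X(H, U) = H + H = 2*H)
p(M) = -18 + M² - 130*M (p(M) = (M² - 130*M) + 2*(-9) = (M² - 130*M) - 18 = -18 + M² - 130*M)
√(p(165) - 1481) = √((-18 + 165² - 130*165) - 1481) = √((-18 + 27225 - 21450) - 1481) = √(5757 - 1481) = √4276 = 2*√1069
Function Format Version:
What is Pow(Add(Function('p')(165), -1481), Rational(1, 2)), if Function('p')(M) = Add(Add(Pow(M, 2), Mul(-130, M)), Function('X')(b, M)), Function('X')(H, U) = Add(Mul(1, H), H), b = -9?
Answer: Mul(2, Pow(1069, Rational(1, 2))) ≈ 65.391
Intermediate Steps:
Function('X')(H, U) = Mul(2, H) (Function('X')(H, U) = Add(H, H) = Mul(2, H))
Function('p')(M) = Add(-18, Pow(M, 2), Mul(-130, M)) (Function('p')(M) = Add(Add(Pow(M, 2), Mul(-130, M)), Mul(2, -9)) = Add(Add(Pow(M, 2), Mul(-130, M)), -18) = Add(-18, Pow(M, 2), Mul(-130, M)))
Pow(Add(Function('p')(165), -1481), Rational(1, 2)) = Pow(Add(Add(-18, Pow(165, 2), Mul(-130, 165)), -1481), Rational(1, 2)) = Pow(Add(Add(-18, 27225, -21450), -1481), Rational(1, 2)) = Pow(Add(5757, -1481), Rational(1, 2)) = Pow(4276, Rational(1, 2)) = Mul(2, Pow(1069, Rational(1, 2)))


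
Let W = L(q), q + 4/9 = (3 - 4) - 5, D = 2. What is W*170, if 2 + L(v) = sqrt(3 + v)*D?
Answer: -340 + 340*I*sqrt(31)/3 ≈ -340.0 + 631.01*I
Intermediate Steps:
q = -58/9 (q = -4/9 + ((3 - 4) - 5) = -4/9 + (-1 - 5) = -4/9 - 6 = -58/9 ≈ -6.4444)
L(v) = -2 + 2*sqrt(3 + v) (L(v) = -2 + sqrt(3 + v)*2 = -2 + 2*sqrt(3 + v))
W = -2 + 2*I*sqrt(31)/3 (W = -2 + 2*sqrt(3 - 58/9) = -2 + 2*sqrt(-31/9) = -2 + 2*(I*sqrt(31)/3) = -2 + 2*I*sqrt(31)/3 ≈ -2.0 + 3.7118*I)
W*170 = (-2 + 2*I*sqrt(31)/3)*170 = -340 + 340*I*sqrt(31)/3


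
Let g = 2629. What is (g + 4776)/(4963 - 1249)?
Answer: 7405/3714 ≈ 1.9938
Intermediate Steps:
(g + 4776)/(4963 - 1249) = (2629 + 4776)/(4963 - 1249) = 7405/3714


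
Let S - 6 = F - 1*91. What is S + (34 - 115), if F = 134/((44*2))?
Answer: -7237/44 ≈ -164.48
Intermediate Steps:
F = 67/44 (F = 134/88 = 134*(1/88) = 67/44 ≈ 1.5227)
S = -3673/44 (S = 6 + (67/44 - 1*91) = 6 + (67/44 - 91) = 6 - 3937/44 = -3673/44 ≈ -83.477)
S + (34 - 115) = -3673/44 + (34 - 115) = -3673/44 - 81 = -7237/44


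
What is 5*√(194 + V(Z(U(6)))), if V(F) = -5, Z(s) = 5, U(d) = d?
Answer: 15*√21 ≈ 68.739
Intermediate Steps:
5*√(194 + V(Z(U(6)))) = 5*√(194 - 5) = 5*√189 = 5*(3*√21) = 15*√21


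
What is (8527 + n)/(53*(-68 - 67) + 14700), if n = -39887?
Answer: -6272/1509 ≈ -4.1564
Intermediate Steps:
(8527 + n)/(53*(-68 - 67) + 14700) = (8527 - 39887)/(53*(-68 - 67) + 14700) = -31360/(53*(-135) + 14700) = -31360/(-7155 + 14700) = -31360/7545 = -31360*1/7545 = -6272/1509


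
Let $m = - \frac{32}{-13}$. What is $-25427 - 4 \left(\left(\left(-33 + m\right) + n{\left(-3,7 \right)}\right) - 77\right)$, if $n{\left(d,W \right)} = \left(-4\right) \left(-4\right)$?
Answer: $- \frac{325791}{13} \approx -25061.0$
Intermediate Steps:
$n{\left(d,W \right)} = 16$
$m = \frac{32}{13}$ ($m = \left(-32\right) \left(- \frac{1}{13}\right) = \frac{32}{13} \approx 2.4615$)
$-25427 - 4 \left(\left(\left(-33 + m\right) + n{\left(-3,7 \right)}\right) - 77\right) = -25427 - 4 \left(\left(\left(-33 + \frac{32}{13}\right) + 16\right) - 77\right) = -25427 - 4 \left(\left(- \frac{397}{13} + 16\right) - 77\right) = -25427 - 4 \left(- \frac{189}{13} - 77\right) = -25427 - 4 \left(- \frac{1190}{13}\right) = -25427 - - \frac{4760}{13} = -25427 + \frac{4760}{13} = - \frac{325791}{13}$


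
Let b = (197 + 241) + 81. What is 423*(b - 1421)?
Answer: -381546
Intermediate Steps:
b = 519 (b = 438 + 81 = 519)
423*(b - 1421) = 423*(519 - 1421) = 423*(-902) = -381546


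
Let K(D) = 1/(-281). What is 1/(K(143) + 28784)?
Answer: 281/8088303 ≈ 3.4742e-5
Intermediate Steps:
K(D) = -1/281
1/(K(143) + 28784) = 1/(-1/281 + 28784) = 1/(8088303/281) = 281/8088303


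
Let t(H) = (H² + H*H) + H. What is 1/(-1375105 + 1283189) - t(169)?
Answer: -5265959557/91916 ≈ -57291.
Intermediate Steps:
t(H) = H + 2*H² (t(H) = (H² + H²) + H = 2*H² + H = H + 2*H²)
1/(-1375105 + 1283189) - t(169) = 1/(-1375105 + 1283189) - 169*(1 + 2*169) = 1/(-91916) - 169*(1 + 338) = -1/91916 - 169*339 = -1/91916 - 1*57291 = -1/91916 - 57291 = -5265959557/91916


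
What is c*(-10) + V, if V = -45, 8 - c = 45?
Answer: 325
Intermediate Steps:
c = -37 (c = 8 - 1*45 = 8 - 45 = -37)
c*(-10) + V = -37*(-10) - 45 = 370 - 45 = 325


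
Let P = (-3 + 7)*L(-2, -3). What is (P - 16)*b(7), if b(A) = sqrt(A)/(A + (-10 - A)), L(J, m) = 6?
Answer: -4*sqrt(7)/5 ≈ -2.1166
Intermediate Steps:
b(A) = -sqrt(A)/10 (b(A) = sqrt(A)/(-10) = -sqrt(A)/10)
P = 24 (P = (-3 + 7)*6 = 4*6 = 24)
(P - 16)*b(7) = (24 - 16)*(-sqrt(7)/10) = 8*(-sqrt(7)/10) = -4*sqrt(7)/5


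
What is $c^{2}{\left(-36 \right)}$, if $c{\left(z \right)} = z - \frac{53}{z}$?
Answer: $\frac{1545049}{1296} \approx 1192.2$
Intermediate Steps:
$c^{2}{\left(-36 \right)} = \left(-36 - \frac{53}{-36}\right)^{2} = \left(-36 - - \frac{53}{36}\right)^{2} = \left(-36 + \frac{53}{36}\right)^{2} = \left(- \frac{1243}{36}\right)^{2} = \frac{1545049}{1296}$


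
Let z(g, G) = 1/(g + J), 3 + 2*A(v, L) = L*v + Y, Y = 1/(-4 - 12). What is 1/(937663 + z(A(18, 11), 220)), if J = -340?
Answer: 7761/7277202511 ≈ 1.0665e-6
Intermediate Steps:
Y = -1/16 (Y = 1/(-16) = -1/16 ≈ -0.062500)
A(v, L) = -49/32 + L*v/2 (A(v, L) = -3/2 + (L*v - 1/16)/2 = -3/2 + (-1/16 + L*v)/2 = -3/2 + (-1/32 + L*v/2) = -49/32 + L*v/2)
z(g, G) = 1/(-340 + g) (z(g, G) = 1/(g - 340) = 1/(-340 + g))
1/(937663 + z(A(18, 11), 220)) = 1/(937663 + 1/(-340 + (-49/32 + (½)*11*18))) = 1/(937663 + 1/(-340 + (-49/32 + 99))) = 1/(937663 + 1/(-340 + 3119/32)) = 1/(937663 + 1/(-7761/32)) = 1/(937663 - 32/7761) = 1/(7277202511/7761) = 7761/7277202511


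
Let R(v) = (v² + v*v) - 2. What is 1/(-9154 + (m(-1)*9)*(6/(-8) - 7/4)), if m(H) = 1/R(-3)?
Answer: -32/292973 ≈ -0.00010923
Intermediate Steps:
R(v) = -2 + 2*v² (R(v) = (v² + v²) - 2 = 2*v² - 2 = -2 + 2*v²)
m(H) = 1/16 (m(H) = 1/(-2 + 2*(-3)²) = 1/(-2 + 2*9) = 1/(-2 + 18) = 1/16)
1/(-9154 + (m(-1)*9)*(6/(-8) - 7/4)) = 1/(-9154 + ((1/16)*9)*(6/(-8) - 7/4)) = 1/(-9154 + 9*(6*(-⅛) - 7*¼)/16) = 1/(-9154 + 9*(-¾ - 7/4)/16) = 1/(-9154 + (9/16)*(-5/2)) = 1/(-9154 - 45/32) = 1/(-292973/32) = -32/292973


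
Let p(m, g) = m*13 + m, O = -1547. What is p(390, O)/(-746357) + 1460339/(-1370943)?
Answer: -1097419583803/1023212904651 ≈ -1.0725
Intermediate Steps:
p(m, g) = 14*m (p(m, g) = 13*m + m = 14*m)
p(390, O)/(-746357) + 1460339/(-1370943) = (14*390)/(-746357) + 1460339/(-1370943) = 5460*(-1/746357) + 1460339*(-1/1370943) = -5460/746357 - 1460339/1370943 = -1097419583803/1023212904651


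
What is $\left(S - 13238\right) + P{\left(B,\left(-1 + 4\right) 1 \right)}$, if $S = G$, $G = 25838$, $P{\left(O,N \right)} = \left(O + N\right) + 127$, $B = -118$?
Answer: $12612$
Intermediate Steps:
$P{\left(O,N \right)} = 127 + N + O$ ($P{\left(O,N \right)} = \left(N + O\right) + 127 = 127 + N + O$)
$S = 25838$
$\left(S - 13238\right) + P{\left(B,\left(-1 + 4\right) 1 \right)} = \left(25838 - 13238\right) + \left(127 + \left(-1 + 4\right) 1 - 118\right) = 12600 + \left(127 + 3 \cdot 1 - 118\right) = 12600 + \left(127 + 3 - 118\right) = 12600 + 12 = 12612$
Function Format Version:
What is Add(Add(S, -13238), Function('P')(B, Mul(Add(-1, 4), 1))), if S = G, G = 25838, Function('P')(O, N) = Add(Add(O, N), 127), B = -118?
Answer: 12612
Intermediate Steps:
Function('P')(O, N) = Add(127, N, O) (Function('P')(O, N) = Add(Add(N, O), 127) = Add(127, N, O))
S = 25838
Add(Add(S, -13238), Function('P')(B, Mul(Add(-1, 4), 1))) = Add(Add(25838, -13238), Add(127, Mul(Add(-1, 4), 1), -118)) = Add(12600, Add(127, Mul(3, 1), -118)) = Add(12600, Add(127, 3, -118)) = Add(12600, 12) = 12612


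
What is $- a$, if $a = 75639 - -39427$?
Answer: $-115066$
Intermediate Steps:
$a = 115066$ ($a = 75639 + 39427 = 115066$)
$- a = \left(-1\right) 115066 = -115066$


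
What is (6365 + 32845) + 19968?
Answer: 59178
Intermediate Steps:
(6365 + 32845) + 19968 = 39210 + 19968 = 59178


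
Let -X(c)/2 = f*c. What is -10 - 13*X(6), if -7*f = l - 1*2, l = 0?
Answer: 242/7 ≈ 34.571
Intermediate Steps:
f = 2/7 (f = -(0 - 1*2)/7 = -(0 - 2)/7 = -⅐*(-2) = 2/7 ≈ 0.28571)
X(c) = -4*c/7
-10 - 13*X(6) = -10 - (-52)*6/7 = -10 - 13*(-24/7) = -10 + 312/7 = 242/7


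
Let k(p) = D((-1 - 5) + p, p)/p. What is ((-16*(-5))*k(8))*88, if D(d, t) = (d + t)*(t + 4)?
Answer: 105600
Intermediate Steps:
D(d, t) = (4 + t)*(d + t) (D(d, t) = (d + t)*(4 + t) = (4 + t)*(d + t))
k(p) = (-24 + p² + 8*p + p*(-6 + p))/p (k(p) = (p² + 4*((-1 - 5) + p) + 4*p + ((-1 - 5) + p)*p)/p = (p² + 4*(-6 + p) + 4*p + (-6 + p)*p)/p = (p² + (-24 + 4*p) + 4*p + p*(-6 + p))/p = (-24 + p² + 8*p + p*(-6 + p))/p)
((-16*(-5))*k(8))*88 = ((-16*(-5))*(2 - 24/8 + 2*8))*88 = (80*(2 - 24*⅛ + 16))*88 = (80*(2 - 3 + 16))*88 = (80*15)*88 = 1200*88 = 105600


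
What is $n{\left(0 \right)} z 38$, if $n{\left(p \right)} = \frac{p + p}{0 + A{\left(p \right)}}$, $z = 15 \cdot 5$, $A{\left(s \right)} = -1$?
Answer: $0$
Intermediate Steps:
$z = 75$
$n{\left(p \right)} = - 2 p$ ($n{\left(p \right)} = \frac{p + p}{0 - 1} = \frac{2 p}{-1} = 2 p \left(-1\right) = - 2 p$)
$n{\left(0 \right)} z 38 = \left(-2\right) 0 \cdot 75 \cdot 38 = 0 \cdot 75 \cdot 38 = 0 \cdot 38 = 0$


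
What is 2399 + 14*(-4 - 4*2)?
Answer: 2231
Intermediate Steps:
2399 + 14*(-4 - 4*2) = 2399 + 14*(-4 - 8) = 2399 + 14*(-12) = 2399 - 168 = 2231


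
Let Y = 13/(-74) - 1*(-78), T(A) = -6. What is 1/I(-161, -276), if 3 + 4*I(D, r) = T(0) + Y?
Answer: 296/5093 ≈ 0.058119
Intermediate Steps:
Y = 5759/74 (Y = 13*(-1/74) + 78 = -13/74 + 78 = 5759/74 ≈ 77.824)
I(D, r) = 5093/296 (I(D, r) = -¾ + (-6 + 5759/74)/4 = -¾ + (¼)*(5315/74) = -¾ + 5315/296 = 5093/296)
1/I(-161, -276) = 1/(5093/296) = 296/5093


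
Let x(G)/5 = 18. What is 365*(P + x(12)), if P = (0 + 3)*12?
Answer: 45990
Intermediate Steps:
P = 36 (P = 3*12 = 36)
x(G) = 90 (x(G) = 5*18 = 90)
365*(P + x(12)) = 365*(36 + 90) = 365*126 = 45990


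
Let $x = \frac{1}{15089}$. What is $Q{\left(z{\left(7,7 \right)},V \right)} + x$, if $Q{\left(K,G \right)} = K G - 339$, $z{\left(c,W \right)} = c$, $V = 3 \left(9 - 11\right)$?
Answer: $- \frac{5748908}{15089} \approx -381.0$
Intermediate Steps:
$V = -6$ ($V = 3 \left(-2\right) = -6$)
$x = \frac{1}{15089} \approx 6.6273 \cdot 10^{-5}$
$Q{\left(K,G \right)} = -339 + G K$ ($Q{\left(K,G \right)} = G K - 339 = -339 + G K$)
$Q{\left(z{\left(7,7 \right)},V \right)} + x = \left(-339 - 42\right) + \frac{1}{15089} = -381 + \frac{1}{15089} = - \frac{5748908}{15089}$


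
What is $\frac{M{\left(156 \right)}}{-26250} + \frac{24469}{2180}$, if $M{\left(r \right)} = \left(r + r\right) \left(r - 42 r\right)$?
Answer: $\frac{166420487}{1907500} \approx 87.245$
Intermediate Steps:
$M{\left(r \right)} = - 82 r^{2}$ ($M{\left(r \right)} = 2 r \left(- 41 r\right) = - 82 r^{2}$)
$\frac{M{\left(156 \right)}}{-26250} + \frac{24469}{2180} = \frac{\left(-82\right) 156^{2}}{-26250} + \frac{24469}{2180} = \left(-82\right) 24336 \left(- \frac{1}{26250}\right) + 24469 \cdot \frac{1}{2180} = \left(-1995552\right) \left(- \frac{1}{26250}\right) + \frac{24469}{2180} = \frac{332592}{4375} + \frac{24469}{2180} = \frac{166420487}{1907500}$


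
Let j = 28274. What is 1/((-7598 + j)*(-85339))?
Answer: -1/1764469164 ≈ -5.6674e-10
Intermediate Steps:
1/((-7598 + j)*(-85339)) = 1/((-7598 + 28274)*(-85339)) = -1/85339/20676 = (1/20676)*(-1/85339) = -1/1764469164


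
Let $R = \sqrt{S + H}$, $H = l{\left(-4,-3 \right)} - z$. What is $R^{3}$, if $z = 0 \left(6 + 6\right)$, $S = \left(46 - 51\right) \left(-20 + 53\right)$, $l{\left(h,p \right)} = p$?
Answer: $- 336 i \sqrt{42} \approx - 2177.5 i$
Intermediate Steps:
$S = -165$ ($S = \left(-5\right) 33 = -165$)
$z = 0$ ($z = 0 \cdot 12 = 0$)
$H = -3$ ($H = -3 - 0 = -3 + 0 = -3$)
$R = 2 i \sqrt{42}$ ($R = \sqrt{-165 - 3} = \sqrt{-168} = 2 i \sqrt{42} \approx 12.961 i$)
$R^{3} = \left(2 i \sqrt{42}\right)^{3} = - 336 i \sqrt{42}$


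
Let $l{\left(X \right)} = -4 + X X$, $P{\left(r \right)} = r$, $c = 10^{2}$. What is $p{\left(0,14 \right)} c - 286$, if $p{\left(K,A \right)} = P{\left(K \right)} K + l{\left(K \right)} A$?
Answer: $-5886$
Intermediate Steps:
$c = 100$
$l{\left(X \right)} = -4 + X^{2}$
$p{\left(K,A \right)} = K^{2} + A \left(-4 + K^{2}\right)$ ($p{\left(K,A \right)} = K K + \left(-4 + K^{2}\right) A = K^{2} + A \left(-4 + K^{2}\right)$)
$p{\left(0,14 \right)} c - 286 = \left(0^{2} + 14 \left(-4 + 0^{2}\right)\right) 100 - 286 = \left(0 + 14 \left(-4 + 0\right)\right) 100 - 286 = \left(0 + 14 \left(-4\right)\right) 100 - 286 = \left(0 - 56\right) 100 - 286 = \left(-56\right) 100 - 286 = -5600 - 286 = -5886$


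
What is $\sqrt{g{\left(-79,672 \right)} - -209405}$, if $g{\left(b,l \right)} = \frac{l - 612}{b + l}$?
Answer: $\frac{5 \sqrt{2945483777}}{593} \approx 457.61$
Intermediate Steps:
$g{\left(b,l \right)} = \frac{-612 + l}{b + l}$
$\sqrt{g{\left(-79,672 \right)} - -209405} = \sqrt{\frac{-612 + 672}{-79 + 672} - -209405} = \sqrt{\frac{1}{593} \cdot 60 + 209405} = \sqrt{\frac{60}{593} + 209405} = \sqrt{\frac{124177225}{593}} = \frac{5 \sqrt{2945483777}}{593}$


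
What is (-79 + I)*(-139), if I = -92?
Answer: 23769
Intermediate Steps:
(-79 + I)*(-139) = (-79 - 92)*(-139) = -171*(-139) = 23769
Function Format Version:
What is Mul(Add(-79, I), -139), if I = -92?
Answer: 23769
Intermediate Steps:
Mul(Add(-79, I), -139) = Mul(Add(-79, -92), -139) = Mul(-171, -139) = 23769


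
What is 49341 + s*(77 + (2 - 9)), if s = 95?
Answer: 55991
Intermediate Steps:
49341 + s*(77 + (2 - 9)) = 49341 + 95*(77 + (2 - 9)) = 49341 + 95*(77 - 7) = 49341 + 95*70 = 49341 + 6650 = 55991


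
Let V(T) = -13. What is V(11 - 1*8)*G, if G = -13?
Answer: 169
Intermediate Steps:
V(11 - 1*8)*G = -13*(-13) = 169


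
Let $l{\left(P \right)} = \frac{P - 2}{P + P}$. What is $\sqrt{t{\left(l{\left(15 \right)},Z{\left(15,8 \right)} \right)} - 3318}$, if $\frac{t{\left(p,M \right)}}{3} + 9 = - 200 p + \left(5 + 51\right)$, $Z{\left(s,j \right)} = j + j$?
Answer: $i \sqrt{3437} \approx 58.626 i$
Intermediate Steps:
$Z{\left(s,j \right)} = 2 j$
$l{\left(P \right)} = \frac{-2 + P}{2 P}$
$t{\left(p,M \right)} = 141 - 600 p$ ($t{\left(p,M \right)} = -27 + 3 \left(- 200 p + \left(5 + 51\right)\right) = -27 + 3 \left(- 200 p + 56\right) = -27 + 3 \left(56 - 200 p\right) = -27 - \left(-168 + 600 p\right) = 141 - 600 p$)
$\sqrt{t{\left(l{\left(15 \right)},Z{\left(15,8 \right)} \right)} - 3318} = \sqrt{\left(141 - 600 \frac{-2 + 15}{2 \cdot 15}\right) - 3318} = \sqrt{\left(141 - 600 \cdot \frac{1}{2} \cdot \frac{1}{15} \cdot 13\right) - 3318} = \sqrt{\left(141 - 260\right) - 3318} = \sqrt{-119 - 3318} = \sqrt{-3437} = i \sqrt{3437}$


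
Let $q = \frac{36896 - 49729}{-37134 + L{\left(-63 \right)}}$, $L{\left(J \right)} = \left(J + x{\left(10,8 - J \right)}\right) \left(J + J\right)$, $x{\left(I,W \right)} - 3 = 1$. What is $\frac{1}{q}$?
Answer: $\frac{29700}{12833} \approx 2.3143$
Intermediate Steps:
$x{\left(I,W \right)} = 4$ ($x{\left(I,W \right)} = 3 + 1 = 4$)
$L{\left(J \right)} = 2 J \left(4 + J\right)$ ($L{\left(J \right)} = \left(J + 4\right) \left(J + J\right) = \left(4 + J\right) 2 J = 2 J \left(4 + J\right)$)
$q = \frac{12833}{29700}$ ($q = \frac{36896 - 49729}{-37134 + 2 \left(-63\right) \left(4 - 63\right)} = - \frac{12833}{-37134 + 2 \left(-63\right) \left(-59\right)} = - \frac{12833}{-37134 + 7434} = - \frac{12833}{-29700} = \left(-12833\right) \left(- \frac{1}{29700}\right) = \frac{12833}{29700} \approx 0.43209$)
$\frac{1}{q} = \frac{1}{\frac{12833}{29700}} = \frac{29700}{12833}$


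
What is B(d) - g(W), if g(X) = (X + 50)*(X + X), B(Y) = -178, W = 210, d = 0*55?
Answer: -109378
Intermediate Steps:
d = 0
g(X) = 2*X*(50 + X) (g(X) = (50 + X)*(2*X) = 2*X*(50 + X))
B(d) - g(W) = -178 - 2*210*(50 + 210) = -178 - 2*210*260 = -178 - 1*109200 = -178 - 109200 = -109378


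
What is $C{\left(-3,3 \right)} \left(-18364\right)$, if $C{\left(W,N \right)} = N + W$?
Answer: $0$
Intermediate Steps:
$C{\left(-3,3 \right)} \left(-18364\right) = \left(3 - 3\right) \left(-18364\right) = 0 \left(-18364\right) = 0$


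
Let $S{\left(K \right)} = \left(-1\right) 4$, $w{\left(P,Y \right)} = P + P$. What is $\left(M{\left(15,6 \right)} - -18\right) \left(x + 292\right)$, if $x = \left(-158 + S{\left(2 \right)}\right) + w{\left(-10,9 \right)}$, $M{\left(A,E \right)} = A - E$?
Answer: $2970$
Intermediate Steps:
$w{\left(P,Y \right)} = 2 P$
$S{\left(K \right)} = -4$
$x = -182$ ($x = \left(-158 - 4\right) + 2 \left(-10\right) = -162 - 20 = -182$)
$\left(M{\left(15,6 \right)} - -18\right) \left(x + 292\right) = \left(\left(15 - 6\right) - -18\right) \left(-182 + 292\right) = \left(\left(15 - 6\right) + 18\right) 110 = \left(9 + 18\right) 110 = 27 \cdot 110 = 2970$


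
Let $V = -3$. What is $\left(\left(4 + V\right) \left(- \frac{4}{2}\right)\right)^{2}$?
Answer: $4$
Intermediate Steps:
$\left(\left(4 + V\right) \left(- \frac{4}{2}\right)\right)^{2} = \left(\left(4 - 3\right) \left(- \frac{4}{2}\right)\right)^{2} = \left(1 \left(\left(-4\right) \frac{1}{2}\right)\right)^{2} = \left(1 \left(-2\right)\right)^{2} = \left(-2\right)^{2} = 4$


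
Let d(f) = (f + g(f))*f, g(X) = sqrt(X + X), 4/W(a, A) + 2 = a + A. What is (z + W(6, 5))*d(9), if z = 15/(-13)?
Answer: -747/13 - 249*sqrt(2)/13 ≈ -84.549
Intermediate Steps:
W(a, A) = 4/(-2 + A + a) (W(a, A) = 4/(-2 + (a + A)) = 4/(-2 + (A + a)) = 4/(-2 + A + a))
g(X) = sqrt(2)*sqrt(X) (g(X) = sqrt(2*X) = sqrt(2)*sqrt(X))
z = -15/13 (z = 15*(-1/13) = -15/13 ≈ -1.1538)
d(f) = f*(f + sqrt(2)*sqrt(f)) (d(f) = (f + sqrt(2)*sqrt(f))*f = f*(f + sqrt(2)*sqrt(f)))
(z + W(6, 5))*d(9) = (-15/13 + 4/(-2 + 5 + 6))*(9*(9 + sqrt(2)*sqrt(9))) = (-15/13 + 4/9)*(9*(9 + sqrt(2)*3)) = (-15/13 + 4*(1/9))*(9*(9 + 3*sqrt(2))) = (-15/13 + 4/9)*(81 + 27*sqrt(2)) = -83*(81 + 27*sqrt(2))/117 = -747/13 - 249*sqrt(2)/13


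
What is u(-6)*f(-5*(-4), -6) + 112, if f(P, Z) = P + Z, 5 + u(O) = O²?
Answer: 546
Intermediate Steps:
u(O) = -5 + O²
u(-6)*f(-5*(-4), -6) + 112 = (-5 + (-6)²)*(-5*(-4) - 6) + 112 = (-5 + 36)*(20 - 6) + 112 = 31*14 + 112 = 434 + 112 = 546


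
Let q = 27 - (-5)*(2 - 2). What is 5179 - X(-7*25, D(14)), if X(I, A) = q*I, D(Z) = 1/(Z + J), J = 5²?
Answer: 9904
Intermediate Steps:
J = 25
q = 27 (q = 27 - (-5)*0 = 27 - 1*0 = 27 + 0 = 27)
D(Z) = 1/(25 + Z) (D(Z) = 1/(Z + 25) = 1/(25 + Z))
X(I, A) = 27*I
5179 - X(-7*25, D(14)) = 5179 - 27*(-7*25) = 5179 - 27*(-175) = 5179 - 1*(-4725) = 5179 + 4725 = 9904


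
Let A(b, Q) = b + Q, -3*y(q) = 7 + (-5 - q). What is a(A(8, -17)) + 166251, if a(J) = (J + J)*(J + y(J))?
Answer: 166479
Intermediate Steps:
y(q) = -2/3 + q/3 (y(q) = -(7 + (-5 - q))/3 = -(2 - q)/3 = -2/3 + q/3)
A(b, Q) = Q + b
a(J) = 2*J*(-2/3 + 4*J/3) (a(J) = (J + J)*(J + (-2/3 + J/3)) = (2*J)*(-2/3 + 4*J/3) = 2*J*(-2/3 + 4*J/3))
a(A(8, -17)) + 166251 = 4*(-17 + 8)*(-1 + 2*(-17 + 8))/3 + 166251 = (4/3)*(-9)*(-1 + 2*(-9)) + 166251 = (4/3)*(-9)*(-1 - 18) + 166251 = (4/3)*(-9)*(-19) + 166251 = 228 + 166251 = 166479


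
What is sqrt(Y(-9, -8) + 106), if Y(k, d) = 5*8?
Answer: sqrt(146) ≈ 12.083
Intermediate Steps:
Y(k, d) = 40
sqrt(Y(-9, -8) + 106) = sqrt(40 + 106) = sqrt(146)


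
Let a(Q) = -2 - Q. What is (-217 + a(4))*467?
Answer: -104141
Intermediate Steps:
(-217 + a(4))*467 = (-217 + (-2 - 1*4))*467 = (-217 + (-2 - 4))*467 = (-217 - 6)*467 = -223*467 = -104141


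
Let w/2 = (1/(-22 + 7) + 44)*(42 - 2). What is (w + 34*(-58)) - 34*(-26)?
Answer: 7280/3 ≈ 2426.7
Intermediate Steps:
w = 10544/3 (w = 2*((1/(-22 + 7) + 44)*(42 - 2)) = 2*((1/(-15) + 44)*40) = 2*((-1/15 + 44)*40) = 2*((659/15)*40) = 2*(5272/3) = 10544/3 ≈ 3514.7)
(w + 34*(-58)) - 34*(-26) = (10544/3 + 34*(-58)) - 34*(-26) = (10544/3 - 1972) + 884 = 4628/3 + 884 = 7280/3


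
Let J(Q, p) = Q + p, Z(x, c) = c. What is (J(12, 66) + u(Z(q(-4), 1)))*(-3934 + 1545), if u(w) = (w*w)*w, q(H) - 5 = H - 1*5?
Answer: -188731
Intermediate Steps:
q(H) = H (q(H) = 5 + (H - 1*5) = 5 + (H - 5) = 5 + (-5 + H) = H)
u(w) = w³ (u(w) = w²*w = w³)
(J(12, 66) + u(Z(q(-4), 1)))*(-3934 + 1545) = ((12 + 66) + 1³)*(-3934 + 1545) = (78 + 1)*(-2389) = 79*(-2389) = -188731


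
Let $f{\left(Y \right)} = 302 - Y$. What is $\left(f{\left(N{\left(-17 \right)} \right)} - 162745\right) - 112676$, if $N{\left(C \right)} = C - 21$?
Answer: $-275081$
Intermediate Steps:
$N{\left(C \right)} = -21 + C$
$\left(f{\left(N{\left(-17 \right)} \right)} - 162745\right) - 112676 = \left(\left(302 - \left(-21 - 17\right)\right) - 162745\right) - 112676 = \left(\left(302 - -38\right) - 162745\right) - 112676 = \left(\left(302 + 38\right) - 162745\right) - 112676 = \left(340 - 162745\right) - 112676 = -162405 - 112676 = -275081$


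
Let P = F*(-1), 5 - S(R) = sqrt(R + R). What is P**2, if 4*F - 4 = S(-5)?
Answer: (9 - I*sqrt(10))**2/16 ≈ 4.4375 - 3.5576*I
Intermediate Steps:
S(R) = 5 - sqrt(2)*sqrt(R) (S(R) = 5 - sqrt(R + R) = 5 - sqrt(2*R) = 5 - sqrt(2)*sqrt(R))
F = 9/4 - I*sqrt(10)/4 (F = 1 + (5 - sqrt(2)*sqrt(-5))/4 = 1 + (5 - sqrt(2)*I*sqrt(5))/4 = 1 + (5 - I*sqrt(10))/4 = 1 + (5/4 - I*sqrt(10)/4) = 9/4 - I*sqrt(10)/4 ≈ 2.25 - 0.79057*I)
P = -9/4 + I*sqrt(10)/4 (P = (9/4 - I*sqrt(10)/4)*(-1) = -9/4 + I*sqrt(10)/4 ≈ -2.25 + 0.79057*I)
P**2 = (-9/4 + I*sqrt(10)/4)**2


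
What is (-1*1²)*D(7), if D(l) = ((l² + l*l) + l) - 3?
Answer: -102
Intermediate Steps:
D(l) = -3 + l + 2*l² (D(l) = ((l² + l²) + l) - 3 = (2*l² + l) - 3 = (l + 2*l²) - 3 = -3 + l + 2*l²)
(-1*1²)*D(7) = (-1*1²)*(-3 + 7 + 2*7²) = (-1*1)*(-3 + 7 + 2*49) = -(-3 + 7 + 98) = -1*102 = -102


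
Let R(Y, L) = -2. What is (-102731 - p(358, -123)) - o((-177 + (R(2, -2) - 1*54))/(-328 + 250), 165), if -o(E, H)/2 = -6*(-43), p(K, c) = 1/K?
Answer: -36592971/358 ≈ -1.0222e+5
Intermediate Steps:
o(E, H) = -516 (o(E, H) = -(-12)*(-43) = -2*258 = -516)
(-102731 - p(358, -123)) - o((-177 + (R(2, -2) - 1*54))/(-328 + 250), 165) = (-102731 - 1/358) - 1*(-516) = (-102731 - 1*1/358) + 516 = (-102731 - 1/358) + 516 = -36777699/358 + 516 = -36592971/358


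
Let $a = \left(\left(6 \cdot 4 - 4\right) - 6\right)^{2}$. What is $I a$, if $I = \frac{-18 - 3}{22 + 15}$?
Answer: $- \frac{4116}{37} \approx -111.24$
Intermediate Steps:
$a = 196$ ($a = \left(\left(24 - 4\right) - 6\right)^{2} = \left(20 - 6\right)^{2} = 14^{2} = 196$)
$I = - \frac{21}{37} \approx -0.56757$
$I a = \left(- \frac{21}{37}\right) 196 = - \frac{4116}{37}$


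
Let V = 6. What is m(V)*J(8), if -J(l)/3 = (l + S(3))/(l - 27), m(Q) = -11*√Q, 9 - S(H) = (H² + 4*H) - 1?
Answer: 99*√6/19 ≈ 12.763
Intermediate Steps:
S(H) = 10 - H² - 4*H (S(H) = 9 - ((H² + 4*H) - 1) = 9 - (-1 + H² + 4*H) = 9 + (1 - H² - 4*H) = 10 - H² - 4*H)
J(l) = -3*(-11 + l)/(-27 + l) (J(l) = -3*(l + (10 - 1*3² - 4*3))/(l - 27) = -3*(l + (10 - 1*9 - 12))/(-27 + l) = -3*(l + (10 - 9 - 12))/(-27 + l) = -3*(l - 11)/(-27 + l) = -3*(-11 + l)/(-27 + l))
m(V)*J(8) = (-11*√6)*(3*(11 - 1*8)/(-27 + 8)) = (-11*√6)*(3*(11 - 8)/(-19)) = (-11*√6)*(3*(-1/19)*3) = -11*√6*(-9/19) = 99*√6/19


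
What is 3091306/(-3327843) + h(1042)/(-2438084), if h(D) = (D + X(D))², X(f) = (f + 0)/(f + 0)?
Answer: -11157054377411/8113560772812 ≈ -1.3751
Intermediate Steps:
X(f) = 1 (X(f) = f/f = 1)
h(D) = (1 + D)² (h(D) = (D + 1)² = (1 + D)²)
3091306/(-3327843) + h(1042)/(-2438084) = 3091306/(-3327843) + (1 + 1042)²/(-2438084) = 3091306*(-1/3327843) + 1043²*(-1/2438084) = -3091306/3327843 + 1087849*(-1/2438084) = -3091306/3327843 - 1087849/2438084 = -11157054377411/8113560772812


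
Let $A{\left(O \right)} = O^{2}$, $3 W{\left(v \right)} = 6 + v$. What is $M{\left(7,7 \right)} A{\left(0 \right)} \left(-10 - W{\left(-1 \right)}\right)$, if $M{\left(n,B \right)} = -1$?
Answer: $0$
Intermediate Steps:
$W{\left(v \right)} = 2 + \frac{v}{3}$ ($W{\left(v \right)} = \frac{6 + v}{3} = 2 + \frac{v}{3}$)
$M{\left(7,7 \right)} A{\left(0 \right)} \left(-10 - W{\left(-1 \right)}\right) = - 0^{2} \left(-10 - \left(2 + \frac{1}{3} \left(-1\right)\right)\right) = \left(-1\right) 0 \left(-10 - \left(2 - \frac{1}{3}\right)\right) = 0 \left(-10 - \frac{5}{3}\right) = 0 \left(- \frac{35}{3}\right) = 0$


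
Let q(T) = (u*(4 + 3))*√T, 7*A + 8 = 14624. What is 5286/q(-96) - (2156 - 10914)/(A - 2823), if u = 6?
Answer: -8758/735 - 881*I*√6/168 ≈ -11.916 - 12.845*I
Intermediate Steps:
A = 2088 (A = -8/7 + (⅐)*14624 = -8/7 + 14624/7 = 2088)
q(T) = 42*√T (q(T) = (6*(4 + 3))*√T = (6*7)*√T = 42*√T)
5286/q(-96) - (2156 - 10914)/(A - 2823) = 5286/((42*√(-96))) - (2156 - 10914)/(2088 - 2823) = 5286/((42*(4*I*√6))) - (-8758)/(-735) = 5286/((168*I*√6)) - (-8758)*(-1)/735 = 5286*(-I*√6/1008) - 1*8758/735 = -881*I*√6/168 - 8758/735 = -8758/735 - 881*I*√6/168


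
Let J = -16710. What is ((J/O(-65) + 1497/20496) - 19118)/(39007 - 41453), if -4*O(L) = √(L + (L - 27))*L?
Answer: 130613677/16711072 - 6684*I*√157/2496143 ≈ 7.816 - 0.033552*I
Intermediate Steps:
O(L) = -L*√(-27 + 2*L)/4 (O(L) = -√(L + (L - 27))*L/4 = -√(L + (-27 + L))*L/4 = -√(-27 + 2*L)*L/4 = -L*√(-27 + 2*L)/4)
((J/O(-65) + 1497/20496) - 19118)/(39007 - 41453) = ((-16710*4/(65*√(-27 + 2*(-65))) + 1497/20496) - 19118)/(39007 - 41453) = ((-16710*4/(65*√(-27 - 130)) + 1497*(1/20496)) - 19118)/(-2446) = ((-16710*(-4*I*√157/10205) + 499/6832) - 19118)*(-1/2446) = ((-(-13368)*I*√157/2041 + 499/6832) - 19118)*(-1/2446) = ((13368*I*√157/2041 + 499/6832) - 19118)*(-1/2446) = ((499/6832 + 13368*I*√157/2041) - 19118)*(-1/2446) = (-130613677/6832 + 13368*I*√157/2041)*(-1/2446) = 130613677/16711072 - 6684*I*√157/2496143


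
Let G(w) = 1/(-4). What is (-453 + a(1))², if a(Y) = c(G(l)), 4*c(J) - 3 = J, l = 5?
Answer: 52374169/256 ≈ 2.0459e+5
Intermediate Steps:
G(w) = -¼
c(J) = ¾ + J/4
a(Y) = 11/16 (a(Y) = ¾ + (¼)*(-¼) = ¾ - 1/16 = 11/16)
(-453 + a(1))² = (-453 + 11/16)² = (-7237/16)² = 52374169/256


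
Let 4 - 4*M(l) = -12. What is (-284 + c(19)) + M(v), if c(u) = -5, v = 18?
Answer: -285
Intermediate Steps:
M(l) = 4 (M(l) = 1 - ¼*(-12) = 1 + 3 = 4)
(-284 + c(19)) + M(v) = (-284 - 5) + 4 = -289 + 4 = -285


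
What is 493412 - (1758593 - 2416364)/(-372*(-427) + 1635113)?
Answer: 885160569055/1793957 ≈ 4.9341e+5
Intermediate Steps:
493412 - (1758593 - 2416364)/(-372*(-427) + 1635113) = 493412 - (-657771)/(158844 + 1635113) = 493412 - (-657771)/1793957 = 493412 - 1*(-657771/1793957) = 493412 + 657771/1793957 = 885160569055/1793957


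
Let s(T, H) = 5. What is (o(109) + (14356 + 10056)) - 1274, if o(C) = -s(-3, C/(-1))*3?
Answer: 23123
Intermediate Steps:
o(C) = -15 (o(C) = -1*5*3 = -5*3 = -15)
(o(109) + (14356 + 10056)) - 1274 = (-15 + (14356 + 10056)) - 1274 = (-15 + 24412) - 1274 = 24397 - 1274 = 23123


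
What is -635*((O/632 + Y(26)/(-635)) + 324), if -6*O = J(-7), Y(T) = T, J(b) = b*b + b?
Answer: -130006803/632 ≈ -2.0571e+5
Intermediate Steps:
J(b) = b + b² (J(b) = b² + b = b + b²)
O = -7 (O = -(-7)*(1 - 7)/6 = -(-7)*(-6)/6 = -⅙*42 = -7)
-635*((O/632 + Y(26)/(-635)) + 324) = -635*((-7/632 + 26/(-635)) + 324) = -635*((-7*1/632 + 26*(-1/635)) + 324) = -635*((-7/632 - 26/635) + 324) = -635*(-20877/401320 + 324) = -635*130006803/401320 = -130006803/632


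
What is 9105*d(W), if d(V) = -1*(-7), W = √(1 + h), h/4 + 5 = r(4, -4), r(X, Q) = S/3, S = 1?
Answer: 63735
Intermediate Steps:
r(X, Q) = ⅓ (r(X, Q) = 1/3 = 1*(⅓) = ⅓)
h = -56/3 (h = -20 + 4*(⅓) = -20 + 4/3 = -56/3 ≈ -18.667)
W = I*√159/3 (W = √(1 - 56/3) = √(-53/3) = I*√159/3 ≈ 4.2032*I)
d(V) = 7
9105*d(W) = 9105*7 = 63735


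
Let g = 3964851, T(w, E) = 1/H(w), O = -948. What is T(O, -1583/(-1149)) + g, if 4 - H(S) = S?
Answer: 3774538153/952 ≈ 3.9649e+6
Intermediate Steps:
H(S) = 4 - S
T(w, E) = 1/(4 - w)
T(O, -1583/(-1149)) + g = -1/(-4 - 948) + 3964851 = -1/(-952) + 3964851 = -1*(-1/952) + 3964851 = 1/952 + 3964851 = 3774538153/952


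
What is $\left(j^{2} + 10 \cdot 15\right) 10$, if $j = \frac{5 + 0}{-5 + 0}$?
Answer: $1510$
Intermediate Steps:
$j = -1$ ($j = \frac{5}{-5} = 5 \left(- \frac{1}{5}\right) = -1$)
$\left(j^{2} + 10 \cdot 15\right) 10 = \left(\left(-1\right)^{2} + 10 \cdot 15\right) 10 = \left(1 + 150\right) 10 = 151 \cdot 10 = 1510$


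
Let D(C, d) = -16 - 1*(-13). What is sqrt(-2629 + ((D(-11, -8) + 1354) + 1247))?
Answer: I*sqrt(31) ≈ 5.5678*I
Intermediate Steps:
D(C, d) = -3 (D(C, d) = -16 + 13 = -3)
sqrt(-2629 + ((D(-11, -8) + 1354) + 1247)) = sqrt(-2629 + ((-3 + 1354) + 1247)) = sqrt(-2629 + (1351 + 1247)) = sqrt(-2629 + 2598) = sqrt(-31) = I*sqrt(31)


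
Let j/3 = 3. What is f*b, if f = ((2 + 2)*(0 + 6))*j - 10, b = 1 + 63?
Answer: 13184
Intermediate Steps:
j = 9 (j = 3*3 = 9)
b = 64
f = 206 (f = ((2 + 2)*(0 + 6))*9 - 10 = (4*6)*9 - 10 = 24*9 - 10 = 216 - 10 = 206)
f*b = 206*64 = 13184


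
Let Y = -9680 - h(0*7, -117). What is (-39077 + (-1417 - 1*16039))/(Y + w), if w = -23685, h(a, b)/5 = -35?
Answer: 56533/33190 ≈ 1.7033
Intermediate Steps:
h(a, b) = -175 (h(a, b) = 5*(-35) = -175)
Y = -9505 (Y = -9680 - 1*(-175) = -9680 + 175 = -9505)
(-39077 + (-1417 - 1*16039))/(Y + w) = (-39077 + (-1417 - 1*16039))/(-9505 - 23685) = (-39077 + (-1417 - 16039))/(-33190) = (-39077 - 17456)*(-1/33190) = -56533*(-1/33190) = 56533/33190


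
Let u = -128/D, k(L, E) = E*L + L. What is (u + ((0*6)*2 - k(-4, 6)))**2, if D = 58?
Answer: 559504/841 ≈ 665.28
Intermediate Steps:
k(L, E) = L + E*L
u = -64/29 (u = -128/58 = -128*1/58 = -64/29 ≈ -2.2069)
(u + ((0*6)*2 - k(-4, 6)))**2 = (-64/29 + ((0*6)*2 - (-4)*(1 + 6)))**2 = (-64/29 + (0*2 - (-4)*7))**2 = (-64/29 + (0 - 1*(-28)))**2 = (-64/29 + (0 + 28))**2 = (-64/29 + 28)**2 = (748/29)**2 = 559504/841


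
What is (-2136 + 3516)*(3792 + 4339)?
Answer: 11220780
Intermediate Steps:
(-2136 + 3516)*(3792 + 4339) = 1380*8131 = 11220780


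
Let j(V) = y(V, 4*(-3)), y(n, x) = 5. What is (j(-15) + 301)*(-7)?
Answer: -2142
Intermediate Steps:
j(V) = 5
(j(-15) + 301)*(-7) = (5 + 301)*(-7) = 306*(-7) = -2142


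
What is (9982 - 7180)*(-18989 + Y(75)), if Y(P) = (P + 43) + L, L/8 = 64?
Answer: -51441918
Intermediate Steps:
L = 512 (L = 8*64 = 512)
Y(P) = 555 + P (Y(P) = (P + 43) + 512 = (43 + P) + 512 = 555 + P)
(9982 - 7180)*(-18989 + Y(75)) = (9982 - 7180)*(-18989 + (555 + 75)) = 2802*(-18989 + 630) = 2802*(-18359) = -51441918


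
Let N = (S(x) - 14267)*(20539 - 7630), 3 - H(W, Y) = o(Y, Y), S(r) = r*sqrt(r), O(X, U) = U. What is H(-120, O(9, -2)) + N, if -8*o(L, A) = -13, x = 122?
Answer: -1473381613/8 + 1574898*sqrt(122) ≈ -1.6678e+8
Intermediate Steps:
S(r) = r**(3/2)
o(L, A) = 13/8 (o(L, A) = -1/8*(-13) = 13/8)
H(W, Y) = 11/8 (H(W, Y) = 3 - 1*13/8 = 3 - 13/8 = 11/8)
N = -184172703 + 1574898*sqrt(122) (N = (122**(3/2) - 14267)*(20539 - 7630) = (122*sqrt(122) - 14267)*12909 = (-14267 + 122*sqrt(122))*12909 = -184172703 + 1574898*sqrt(122) ≈ -1.6678e+8)
H(-120, O(9, -2)) + N = 11/8 + (-184172703 + 1574898*sqrt(122)) = -1473381613/8 + 1574898*sqrt(122)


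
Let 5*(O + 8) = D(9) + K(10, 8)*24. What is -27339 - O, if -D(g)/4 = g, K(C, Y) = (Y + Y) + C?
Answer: -137243/5 ≈ -27449.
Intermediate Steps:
K(C, Y) = C + 2*Y (K(C, Y) = 2*Y + C = C + 2*Y)
D(g) = -4*g
O = 548/5 (O = -8 + (-4*9 + (10 + 2*8)*24)/5 = -8 + (-36 + (10 + 16)*24)/5 = -8 + (-36 + 26*24)/5 = -8 + (-36 + 624)/5 = -8 + (1/5)*588 = -8 + 588/5 = 548/5 ≈ 109.60)
-27339 - O = -27339 - 1*548/5 = -27339 - 548/5 = -137243/5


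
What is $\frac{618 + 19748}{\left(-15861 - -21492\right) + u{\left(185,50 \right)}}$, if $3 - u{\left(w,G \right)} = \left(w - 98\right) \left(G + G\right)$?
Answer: $- \frac{10183}{1533} \approx -6.6425$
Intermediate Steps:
$u{\left(w,G \right)} = 3 - 2 G \left(-98 + w\right)$ ($u{\left(w,G \right)} = 3 - \left(w - 98\right) \left(G + G\right) = 3 - \left(-98 + w\right) 2 G = 3 - 2 G \left(-98 + w\right)$)
$\frac{618 + 19748}{\left(-15861 - -21492\right) + u{\left(185,50 \right)}} = \frac{618 + 19748}{\left(-15861 - -21492\right) + \left(3 + 196 \cdot 50 - 100 \cdot 185\right)} = \frac{20366}{\left(-15861 + 21492\right) + \left(3 + 9800 - 18500\right)} = \frac{20366}{5631 - 8697} = \frac{20366}{-3066} = 20366 \left(- \frac{1}{3066}\right) = - \frac{10183}{1533}$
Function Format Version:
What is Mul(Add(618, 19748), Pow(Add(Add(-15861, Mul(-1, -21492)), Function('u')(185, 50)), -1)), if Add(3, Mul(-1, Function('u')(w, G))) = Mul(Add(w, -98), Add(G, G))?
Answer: Rational(-10183, 1533) ≈ -6.6425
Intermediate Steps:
Function('u')(w, G) = Add(3, Mul(-2, G, Add(-98, w))) (Function('u')(w, G) = Add(3, Mul(-1, Mul(Add(w, -98), Add(G, G)))) = Add(3, Mul(-1, Mul(Add(-98, w), Mul(2, G)))) = Add(3, Mul(-1, Mul(2, G, Add(-98, w)))) = Add(3, Mul(-2, G, Add(-98, w))))
Mul(Add(618, 19748), Pow(Add(Add(-15861, Mul(-1, -21492)), Function('u')(185, 50)), -1)) = Mul(Add(618, 19748), Pow(Add(Add(-15861, Mul(-1, -21492)), Add(3, Mul(196, 50), Mul(-2, 50, 185))), -1)) = Mul(20366, Pow(Add(Add(-15861, 21492), Add(3, 9800, -18500)), -1)) = Mul(20366, Pow(Add(5631, -8697), -1)) = Mul(20366, Pow(-3066, -1)) = Mul(20366, Rational(-1, 3066)) = Rational(-10183, 1533)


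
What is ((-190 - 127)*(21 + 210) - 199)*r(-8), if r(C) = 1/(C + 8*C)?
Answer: 36713/36 ≈ 1019.8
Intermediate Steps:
r(C) = 1/(9*C)
((-190 - 127)*(21 + 210) - 199)*r(-8) = ((-190 - 127)*(21 + 210) - 199)*((⅑)/(-8)) = (-317*231 - 199)*((⅑)*(-⅛)) = (-73227 - 199)*(-1/72) = -73426*(-1/72) = 36713/36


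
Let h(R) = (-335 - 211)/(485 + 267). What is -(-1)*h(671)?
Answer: -273/376 ≈ -0.72606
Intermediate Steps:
h(R) = -273/376 (h(R) = -546/752 = -546*1/752 = -273/376)
-(-1)*h(671) = -(-1)*(-273)/376 = -1*273/376 = -273/376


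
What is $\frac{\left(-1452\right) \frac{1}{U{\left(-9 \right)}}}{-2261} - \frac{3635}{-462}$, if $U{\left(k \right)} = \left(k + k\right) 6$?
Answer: $\frac{3519653}{447678} \approx 7.862$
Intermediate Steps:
$U{\left(k \right)} = 12 k$ ($U{\left(k \right)} = 2 k 6 = 12 k$)
$\frac{\left(-1452\right) \frac{1}{U{\left(-9 \right)}}}{-2261} - \frac{3635}{-462} = \frac{\left(-1452\right) \frac{1}{12 \left(-9\right)}}{-2261} - \frac{3635}{-462} = - \frac{1452}{-108} \left(- \frac{1}{2261}\right) - - \frac{3635}{462} = \left(-1452\right) \left(- \frac{1}{108}\right) \left(- \frac{1}{2261}\right) + \frac{3635}{462} = \frac{121}{9} \left(- \frac{1}{2261}\right) + \frac{3635}{462} = - \frac{121}{20349} + \frac{3635}{462} = \frac{3519653}{447678}$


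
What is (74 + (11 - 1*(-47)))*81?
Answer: 10692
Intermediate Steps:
(74 + (11 - 1*(-47)))*81 = (74 + (11 + 47))*81 = (74 + 58)*81 = 132*81 = 10692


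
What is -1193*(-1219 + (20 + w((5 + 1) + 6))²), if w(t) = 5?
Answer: 708642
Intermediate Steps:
-1193*(-1219 + (20 + w((5 + 1) + 6))²) = -1193*(-1219 + (20 + 5)²) = -1193*(-1219 + 25²) = -1193*(-1219 + 625) = -1193*(-594) = 708642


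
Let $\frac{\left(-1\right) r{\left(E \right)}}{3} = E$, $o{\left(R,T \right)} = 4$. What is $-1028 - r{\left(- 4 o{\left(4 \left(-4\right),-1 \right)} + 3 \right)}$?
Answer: $-1067$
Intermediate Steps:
$r{\left(E \right)} = - 3 E$
$-1028 - r{\left(- 4 o{\left(4 \left(-4\right),-1 \right)} + 3 \right)} = -1028 - - 3 \left(\left(-4\right) 4 + 3\right) = -1028 - - 3 \left(-16 + 3\right) = -1028 - \left(-3\right) \left(-13\right) = -1028 - 39 = -1067$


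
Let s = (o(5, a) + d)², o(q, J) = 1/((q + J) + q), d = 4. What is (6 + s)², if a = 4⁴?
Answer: 2429735855121/5006411536 ≈ 485.32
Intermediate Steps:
a = 256
o(q, J) = 1/(J + 2*q) (o(q, J) = 1/((J + q) + q) = 1/(J + 2*q))
s = 1134225/70756 (s = (1/(256 + 2*5) + 4)² = (1/(256 + 10) + 4)² = (1/266 + 4)² = (1065/266)² = 1134225/70756 ≈ 16.030)
(6 + s)² = (6 + 1134225/70756)² = (1558761/70756)² = 2429735855121/5006411536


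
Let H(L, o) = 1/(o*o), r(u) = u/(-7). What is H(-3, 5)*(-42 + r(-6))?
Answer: -288/175 ≈ -1.6457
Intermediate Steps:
r(u) = -u/7 (r(u) = u*(-⅐) = -u/7)
H(L, o) = o⁻² (H(L, o) = 1/(o²) = o⁻²)
H(-3, 5)*(-42 + r(-6)) = (-42 - ⅐*(-6))/5² = (-42 + 6/7)/25 = (1/25)*(-288/7) = -288/175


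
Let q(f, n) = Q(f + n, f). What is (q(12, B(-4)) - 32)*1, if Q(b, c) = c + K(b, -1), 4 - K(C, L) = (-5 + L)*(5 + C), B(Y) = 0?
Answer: 86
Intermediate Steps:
K(C, L) = 4 - (-5 + L)*(5 + C)
Q(b, c) = 34 + c + 6*b (Q(b, c) = c + (29 - 5*(-1) + 5*b - 1*b*(-1)) = c + (29 + 5 + 5*b + b) = c + (34 + 6*b) = 34 + c + 6*b)
q(f, n) = 34 + 6*n + 7*f (q(f, n) = 34 + f + 6*(f + n) = 34 + f + (6*f + 6*n) = 34 + 6*n + 7*f)
(q(12, B(-4)) - 32)*1 = ((34 + 6*0 + 7*12) - 32)*1 = ((34 + 0 + 84) - 32)*1 = (118 - 32)*1 = 86*1 = 86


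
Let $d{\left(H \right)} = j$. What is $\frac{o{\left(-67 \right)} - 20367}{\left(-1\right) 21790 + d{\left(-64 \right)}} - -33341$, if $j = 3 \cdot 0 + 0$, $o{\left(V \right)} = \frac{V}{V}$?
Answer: $\frac{363260378}{10895} \approx 33342.0$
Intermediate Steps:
$o{\left(V \right)} = 1$
$j = 0$ ($j = 0 + 0 = 0$)
$d{\left(H \right)} = 0$
$\frac{o{\left(-67 \right)} - 20367}{\left(-1\right) 21790 + d{\left(-64 \right)}} - -33341 = \frac{1 - 20367}{\left(-1\right) 21790 + 0} - -33341 = - \frac{20366}{-21790 + 0} + 33341 = - \frac{20366}{-21790} + 33341 = \left(-20366\right) \left(- \frac{1}{21790}\right) + 33341 = \frac{10183}{10895} + 33341 = \frac{363260378}{10895}$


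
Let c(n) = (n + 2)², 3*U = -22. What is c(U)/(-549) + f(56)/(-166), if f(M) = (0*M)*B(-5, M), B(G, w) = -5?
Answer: -256/4941 ≈ -0.051811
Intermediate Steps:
U = -22/3 (U = (⅓)*(-22) = -22/3 ≈ -7.3333)
c(n) = (2 + n)²
f(M) = 0 (f(M) = (0*M)*(-5) = 0*(-5) = 0)
c(U)/(-549) + f(56)/(-166) = (2 - 22/3)²/(-549) + 0/(-166) = (-16/3)²*(-1/549) + 0*(-1/166) = (256/9)*(-1/549) + 0 = -256/4941 + 0 = -256/4941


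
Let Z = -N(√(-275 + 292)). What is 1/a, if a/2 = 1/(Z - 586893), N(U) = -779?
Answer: -293057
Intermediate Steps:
Z = 779 (Z = -1*(-779) = 779)
a = -1/293057 (a = 2/(779 - 586893) = 2/(-586114) = 2*(-1/586114) = -1/293057 ≈ -3.4123e-6)
1/a = 1/(-1/293057) = -293057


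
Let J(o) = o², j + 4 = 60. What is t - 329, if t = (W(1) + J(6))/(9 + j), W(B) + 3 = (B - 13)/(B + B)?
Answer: -21358/65 ≈ -328.58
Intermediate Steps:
j = 56 (j = -4 + 60 = 56)
W(B) = -3 + (-13 + B)/(2*B) (W(B) = -3 + (B - 13)/(B + B) = -3 + (-13 + B)/((2*B)) = -3 + (-13 + B)*(1/(2*B)) = -3 + (-13 + B)/(2*B))
t = 27/65 (t = ((½)*(-13 - 5*1)/1 + 6²)/(9 + 56) = ((½)*1*(-13 - 5) + 36)/65 = ((½)*1*(-18) + 36)*(1/65) = (-9 + 36)*(1/65) = 27*(1/65) = 27/65 ≈ 0.41538)
t - 329 = 27/65 - 329 = -21358/65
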